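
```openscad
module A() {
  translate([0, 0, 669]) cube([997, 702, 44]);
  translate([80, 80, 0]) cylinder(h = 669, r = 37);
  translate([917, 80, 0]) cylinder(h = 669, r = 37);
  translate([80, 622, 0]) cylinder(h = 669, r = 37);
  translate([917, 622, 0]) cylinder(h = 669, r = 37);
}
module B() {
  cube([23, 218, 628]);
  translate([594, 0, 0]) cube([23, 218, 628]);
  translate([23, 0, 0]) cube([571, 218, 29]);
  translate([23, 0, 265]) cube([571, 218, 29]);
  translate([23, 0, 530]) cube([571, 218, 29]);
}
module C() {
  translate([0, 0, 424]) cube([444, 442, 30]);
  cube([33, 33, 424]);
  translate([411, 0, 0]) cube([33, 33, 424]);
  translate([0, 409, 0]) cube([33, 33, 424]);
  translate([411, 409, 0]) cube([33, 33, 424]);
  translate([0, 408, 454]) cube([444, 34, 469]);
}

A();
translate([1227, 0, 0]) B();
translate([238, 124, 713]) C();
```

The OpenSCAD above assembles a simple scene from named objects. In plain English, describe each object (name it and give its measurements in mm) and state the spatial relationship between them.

A is a table: top 997 mm (x) × 702 mm (y), 44 mm thick, upper face at z = 713 mm, on four round legs of 74 mm diameter, each leg's bounding box inset 43 mm from the nearest pair of top edges, running from z = 0 to the bottom of the top.

B is an open bookshelf. Two side panels, each 23 mm thick, 218 mm deep and 628 mm tall, stand 617 mm apart (outside-to-outside). Between them sit 3 shelves, each 29 mm thick and 218 mm deep, spanning the full gap between the sides. The bottom shelf rests on the floor (its underside at z = 0) and the clear gap between one shelf's top and the next shelf's underside is 236 mm.

C is a chair: 444×442 mm seat, 30 mm thick, top at z = 454 mm, on four 33 mm square corner legs flush with the seat edges. A 34 mm thick backrest slab spans the full seat width, extending 469 mm above the seat top, its back face flush with the seat's +y edge.

The bookshelf is on the floor beside the table on its +x side. The chair is on top of the table.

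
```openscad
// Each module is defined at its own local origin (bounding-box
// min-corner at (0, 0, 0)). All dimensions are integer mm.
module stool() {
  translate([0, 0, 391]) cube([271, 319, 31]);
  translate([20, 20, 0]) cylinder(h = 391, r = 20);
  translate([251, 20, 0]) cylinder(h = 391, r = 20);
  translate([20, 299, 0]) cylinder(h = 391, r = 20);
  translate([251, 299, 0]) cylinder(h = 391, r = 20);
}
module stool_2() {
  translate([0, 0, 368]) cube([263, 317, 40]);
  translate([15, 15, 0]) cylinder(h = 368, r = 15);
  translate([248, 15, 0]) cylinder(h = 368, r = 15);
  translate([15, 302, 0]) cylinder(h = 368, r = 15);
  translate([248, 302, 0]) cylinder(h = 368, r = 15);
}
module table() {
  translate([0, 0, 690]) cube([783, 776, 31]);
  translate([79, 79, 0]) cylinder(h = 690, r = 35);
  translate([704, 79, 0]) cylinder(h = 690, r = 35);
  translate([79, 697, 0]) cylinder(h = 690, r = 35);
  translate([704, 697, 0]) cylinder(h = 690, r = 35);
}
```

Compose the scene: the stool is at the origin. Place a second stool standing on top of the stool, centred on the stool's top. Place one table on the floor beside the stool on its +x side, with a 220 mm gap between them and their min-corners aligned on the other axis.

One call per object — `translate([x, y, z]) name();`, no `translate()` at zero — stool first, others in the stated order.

stool();
translate([4, 1, 422]) stool_2();
translate([491, 0, 0]) table();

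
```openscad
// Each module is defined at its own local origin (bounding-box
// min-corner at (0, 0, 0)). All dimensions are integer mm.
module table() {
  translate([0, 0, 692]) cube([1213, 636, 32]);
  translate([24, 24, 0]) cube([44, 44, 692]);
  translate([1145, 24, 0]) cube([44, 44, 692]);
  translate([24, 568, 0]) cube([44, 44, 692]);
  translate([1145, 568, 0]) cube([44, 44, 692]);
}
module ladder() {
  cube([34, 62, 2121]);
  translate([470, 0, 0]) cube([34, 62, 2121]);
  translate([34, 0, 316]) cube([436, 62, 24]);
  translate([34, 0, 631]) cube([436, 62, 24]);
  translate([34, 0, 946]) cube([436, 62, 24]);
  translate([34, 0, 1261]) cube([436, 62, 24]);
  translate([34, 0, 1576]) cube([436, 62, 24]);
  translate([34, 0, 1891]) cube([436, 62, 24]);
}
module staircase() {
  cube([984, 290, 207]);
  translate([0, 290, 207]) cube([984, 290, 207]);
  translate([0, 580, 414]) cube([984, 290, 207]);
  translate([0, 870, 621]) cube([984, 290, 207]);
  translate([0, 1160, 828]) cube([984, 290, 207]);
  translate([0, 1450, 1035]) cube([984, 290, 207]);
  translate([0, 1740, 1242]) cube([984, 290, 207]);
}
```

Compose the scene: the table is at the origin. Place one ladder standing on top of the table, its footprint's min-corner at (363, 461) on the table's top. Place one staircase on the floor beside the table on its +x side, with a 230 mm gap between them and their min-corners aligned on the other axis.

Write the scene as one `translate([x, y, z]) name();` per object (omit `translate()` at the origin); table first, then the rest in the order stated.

table();
translate([363, 461, 724]) ladder();
translate([1443, 0, 0]) staircase();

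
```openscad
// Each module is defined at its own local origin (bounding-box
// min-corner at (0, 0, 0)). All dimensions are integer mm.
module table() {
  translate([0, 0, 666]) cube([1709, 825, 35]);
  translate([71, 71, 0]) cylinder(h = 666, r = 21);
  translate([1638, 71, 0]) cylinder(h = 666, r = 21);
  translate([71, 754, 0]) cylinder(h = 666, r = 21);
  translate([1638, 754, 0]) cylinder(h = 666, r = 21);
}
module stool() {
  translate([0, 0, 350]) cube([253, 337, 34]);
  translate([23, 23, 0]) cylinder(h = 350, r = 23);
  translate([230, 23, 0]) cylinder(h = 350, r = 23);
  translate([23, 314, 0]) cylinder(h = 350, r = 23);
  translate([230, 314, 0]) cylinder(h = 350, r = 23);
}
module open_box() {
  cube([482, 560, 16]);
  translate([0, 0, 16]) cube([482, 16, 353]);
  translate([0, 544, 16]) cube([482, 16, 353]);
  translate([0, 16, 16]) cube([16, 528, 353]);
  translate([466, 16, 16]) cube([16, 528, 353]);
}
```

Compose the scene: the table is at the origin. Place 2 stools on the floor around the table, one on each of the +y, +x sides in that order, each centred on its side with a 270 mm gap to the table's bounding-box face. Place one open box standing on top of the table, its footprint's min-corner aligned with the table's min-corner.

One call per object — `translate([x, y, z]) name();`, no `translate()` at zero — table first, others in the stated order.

table();
translate([728, 1095, 0]) stool();
translate([1979, 244, 0]) stool();
translate([0, 0, 701]) open_box();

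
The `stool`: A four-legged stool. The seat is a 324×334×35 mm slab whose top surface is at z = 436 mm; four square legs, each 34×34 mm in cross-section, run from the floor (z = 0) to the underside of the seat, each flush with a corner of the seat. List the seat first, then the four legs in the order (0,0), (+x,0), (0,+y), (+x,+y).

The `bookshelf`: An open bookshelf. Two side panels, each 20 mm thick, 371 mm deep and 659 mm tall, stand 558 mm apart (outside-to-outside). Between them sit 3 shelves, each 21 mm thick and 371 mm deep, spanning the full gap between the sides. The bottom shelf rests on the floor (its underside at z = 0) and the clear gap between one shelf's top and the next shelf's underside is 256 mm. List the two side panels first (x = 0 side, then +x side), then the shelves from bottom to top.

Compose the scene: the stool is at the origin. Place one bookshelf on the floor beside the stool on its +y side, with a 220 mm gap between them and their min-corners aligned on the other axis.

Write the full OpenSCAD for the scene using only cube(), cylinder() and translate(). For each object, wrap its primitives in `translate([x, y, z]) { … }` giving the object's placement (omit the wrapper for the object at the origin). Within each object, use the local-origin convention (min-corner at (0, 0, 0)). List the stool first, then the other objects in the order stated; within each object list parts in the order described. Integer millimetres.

translate([0, 0, 401]) cube([324, 334, 35]);
cube([34, 34, 401]);
translate([290, 0, 0]) cube([34, 34, 401]);
translate([0, 300, 0]) cube([34, 34, 401]);
translate([290, 300, 0]) cube([34, 34, 401]);
translate([0, 554, 0]) {
  cube([20, 371, 659]);
  translate([538, 0, 0]) cube([20, 371, 659]);
  translate([20, 0, 0]) cube([518, 371, 21]);
  translate([20, 0, 277]) cube([518, 371, 21]);
  translate([20, 0, 554]) cube([518, 371, 21]);
}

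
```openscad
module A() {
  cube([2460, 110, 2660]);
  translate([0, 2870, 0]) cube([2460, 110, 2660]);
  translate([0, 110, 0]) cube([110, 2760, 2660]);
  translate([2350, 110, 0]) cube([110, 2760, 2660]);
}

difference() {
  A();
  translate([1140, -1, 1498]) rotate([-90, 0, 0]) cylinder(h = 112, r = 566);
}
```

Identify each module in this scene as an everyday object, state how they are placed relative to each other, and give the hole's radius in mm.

A is a house frame. The house frame has a circular hole through its front wall. The hole's radius is 566 mm.

The subtracted cylinder has r = 566 mm.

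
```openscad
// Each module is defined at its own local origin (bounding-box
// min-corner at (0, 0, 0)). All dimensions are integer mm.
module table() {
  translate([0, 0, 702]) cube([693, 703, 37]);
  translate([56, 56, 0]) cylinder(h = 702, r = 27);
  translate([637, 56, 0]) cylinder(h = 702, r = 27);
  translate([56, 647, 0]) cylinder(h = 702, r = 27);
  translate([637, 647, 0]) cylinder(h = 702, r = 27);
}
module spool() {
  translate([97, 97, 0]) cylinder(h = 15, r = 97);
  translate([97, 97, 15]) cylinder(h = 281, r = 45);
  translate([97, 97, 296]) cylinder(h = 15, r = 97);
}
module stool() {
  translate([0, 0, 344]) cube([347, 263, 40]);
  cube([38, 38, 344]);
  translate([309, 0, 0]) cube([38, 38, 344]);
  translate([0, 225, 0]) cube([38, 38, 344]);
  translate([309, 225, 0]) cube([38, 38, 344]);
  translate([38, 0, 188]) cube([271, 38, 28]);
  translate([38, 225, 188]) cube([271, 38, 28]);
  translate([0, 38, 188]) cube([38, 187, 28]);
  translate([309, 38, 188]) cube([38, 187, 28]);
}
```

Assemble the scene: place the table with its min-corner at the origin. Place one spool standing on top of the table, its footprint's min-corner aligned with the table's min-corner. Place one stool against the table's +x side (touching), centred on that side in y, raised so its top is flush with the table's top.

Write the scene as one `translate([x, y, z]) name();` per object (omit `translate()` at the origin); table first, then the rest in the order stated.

table();
translate([0, 0, 739]) spool();
translate([693, 220, 355]) stool();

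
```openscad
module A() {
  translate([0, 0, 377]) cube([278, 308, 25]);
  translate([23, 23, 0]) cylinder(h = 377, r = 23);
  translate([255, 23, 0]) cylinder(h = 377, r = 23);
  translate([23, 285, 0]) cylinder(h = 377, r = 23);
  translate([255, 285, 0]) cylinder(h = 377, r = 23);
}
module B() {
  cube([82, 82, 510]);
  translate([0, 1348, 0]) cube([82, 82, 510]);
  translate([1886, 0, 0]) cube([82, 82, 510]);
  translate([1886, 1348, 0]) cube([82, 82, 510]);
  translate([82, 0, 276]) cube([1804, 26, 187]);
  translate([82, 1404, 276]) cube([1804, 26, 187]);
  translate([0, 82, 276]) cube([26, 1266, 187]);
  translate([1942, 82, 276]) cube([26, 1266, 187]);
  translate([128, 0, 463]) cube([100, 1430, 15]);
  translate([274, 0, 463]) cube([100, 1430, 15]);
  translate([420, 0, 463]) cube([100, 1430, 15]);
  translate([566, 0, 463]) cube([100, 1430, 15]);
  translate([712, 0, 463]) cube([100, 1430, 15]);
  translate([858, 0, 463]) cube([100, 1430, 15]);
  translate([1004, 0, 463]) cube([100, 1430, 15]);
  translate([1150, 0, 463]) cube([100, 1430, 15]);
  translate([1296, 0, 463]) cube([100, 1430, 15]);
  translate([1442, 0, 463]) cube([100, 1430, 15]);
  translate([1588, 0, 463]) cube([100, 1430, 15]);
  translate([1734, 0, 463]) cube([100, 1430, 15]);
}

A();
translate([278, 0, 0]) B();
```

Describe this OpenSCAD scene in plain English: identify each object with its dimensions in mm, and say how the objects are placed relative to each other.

A is a simple wooden stool: a rectangular seat 278 mm (x) by 308 mm (y), 25 mm thick, top face at z = 402 mm, on four round legs, each 46 mm in diameter. The legs rest on z = 0, each leg's axis is inset half a diameter from the nearest pair of seat edges (so the leg's bounding box is flush with the corner).

B is a bed frame 1968 mm long (x) by 1430 mm wide (y). Four 82×82 mm corner posts, 510 mm tall, at the corners of the footprint. Four rails of 26 mm thickness and 187 mm height run between adjacent posts with their undersides at z = 276 mm, their outer faces flush with the outside of the frame (the two x-running rails run between the posts' inner faces; the two y-running rails run between the posts' inner faces). 12 slats, each 100 mm wide (x) and 15 mm thick, lie across the top of the two x-running rails, running the full 1430 mm width of the frame in y; the slats are evenly spaced along x between the inner faces of the end posts with equal gaps (rounded down to the nearest mm) at the −x end and between each pair — any rounding remainder accumulates at the +x end.

The bed frame is against the stool's +x side, with their −y faces flush.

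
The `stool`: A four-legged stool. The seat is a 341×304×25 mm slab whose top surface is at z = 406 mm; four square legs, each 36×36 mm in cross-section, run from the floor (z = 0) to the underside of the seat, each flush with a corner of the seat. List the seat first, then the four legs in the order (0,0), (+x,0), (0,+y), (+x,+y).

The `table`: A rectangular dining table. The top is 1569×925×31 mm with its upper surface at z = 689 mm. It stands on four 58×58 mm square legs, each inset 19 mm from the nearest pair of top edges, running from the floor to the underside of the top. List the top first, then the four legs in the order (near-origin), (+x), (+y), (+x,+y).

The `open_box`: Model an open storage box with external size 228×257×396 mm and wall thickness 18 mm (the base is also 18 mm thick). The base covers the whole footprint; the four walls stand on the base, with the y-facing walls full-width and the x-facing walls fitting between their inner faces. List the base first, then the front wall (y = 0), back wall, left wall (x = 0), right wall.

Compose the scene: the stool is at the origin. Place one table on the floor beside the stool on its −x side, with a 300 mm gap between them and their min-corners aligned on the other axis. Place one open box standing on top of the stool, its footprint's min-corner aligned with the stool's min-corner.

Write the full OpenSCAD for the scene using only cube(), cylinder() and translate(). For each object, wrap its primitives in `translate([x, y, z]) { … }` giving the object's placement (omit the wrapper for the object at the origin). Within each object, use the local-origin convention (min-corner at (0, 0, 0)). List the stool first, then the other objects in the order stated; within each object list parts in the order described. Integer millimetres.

translate([0, 0, 381]) cube([341, 304, 25]);
cube([36, 36, 381]);
translate([305, 0, 0]) cube([36, 36, 381]);
translate([0, 268, 0]) cube([36, 36, 381]);
translate([305, 268, 0]) cube([36, 36, 381]);
translate([-1869, 0, 0]) {
  translate([0, 0, 658]) cube([1569, 925, 31]);
  translate([19, 19, 0]) cube([58, 58, 658]);
  translate([1492, 19, 0]) cube([58, 58, 658]);
  translate([19, 848, 0]) cube([58, 58, 658]);
  translate([1492, 848, 0]) cube([58, 58, 658]);
}
translate([0, 0, 406]) {
  cube([228, 257, 18]);
  translate([0, 0, 18]) cube([228, 18, 378]);
  translate([0, 239, 18]) cube([228, 18, 378]);
  translate([0, 18, 18]) cube([18, 221, 378]);
  translate([210, 18, 18]) cube([18, 221, 378]);
}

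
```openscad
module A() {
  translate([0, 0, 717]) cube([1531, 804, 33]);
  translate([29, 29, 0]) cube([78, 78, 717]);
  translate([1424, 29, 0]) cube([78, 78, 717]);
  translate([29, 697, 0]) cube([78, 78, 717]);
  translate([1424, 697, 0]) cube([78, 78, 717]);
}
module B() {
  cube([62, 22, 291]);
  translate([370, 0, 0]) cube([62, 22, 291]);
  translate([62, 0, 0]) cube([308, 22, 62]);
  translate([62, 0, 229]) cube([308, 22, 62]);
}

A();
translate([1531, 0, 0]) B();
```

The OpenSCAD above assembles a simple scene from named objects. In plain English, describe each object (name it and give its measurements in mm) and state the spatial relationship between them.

A is a table with a 1531×804 mm rectangular top, 33 mm thick, top surface at z = 750 mm, supported by four 78×78 mm square legs, each inset 29 mm from the nearest pair of top edges, running from the floor.

B is a picture frame with a 308×167 mm rectangular opening (x by z) and a uniform 62 mm border on every side. Frame depth is 22 mm along y. It is built from two vertical stiles running the full outside height and two horizontal rails spanning the gap between the stiles.

The picture frame is against the table's +x side, with their −y faces flush.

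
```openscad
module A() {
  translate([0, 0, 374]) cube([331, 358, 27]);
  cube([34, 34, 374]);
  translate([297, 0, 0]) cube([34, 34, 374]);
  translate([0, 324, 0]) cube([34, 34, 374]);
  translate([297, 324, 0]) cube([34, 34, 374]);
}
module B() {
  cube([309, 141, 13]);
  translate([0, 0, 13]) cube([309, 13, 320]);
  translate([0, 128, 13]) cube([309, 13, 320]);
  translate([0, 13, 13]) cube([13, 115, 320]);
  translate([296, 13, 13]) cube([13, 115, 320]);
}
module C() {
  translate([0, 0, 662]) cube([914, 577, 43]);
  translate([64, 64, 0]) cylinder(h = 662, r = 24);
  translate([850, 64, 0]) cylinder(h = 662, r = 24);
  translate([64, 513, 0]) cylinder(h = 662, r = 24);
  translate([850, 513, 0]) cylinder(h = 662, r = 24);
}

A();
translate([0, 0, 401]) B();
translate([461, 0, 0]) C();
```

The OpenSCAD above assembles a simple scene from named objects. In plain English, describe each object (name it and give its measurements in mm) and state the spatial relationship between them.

A is a four-legged stool. The seat is a 331×358×27 mm slab whose top surface is at z = 401 mm; four square legs, each 34×34 mm in cross-section, run from the floor (z = 0) to the underside of the seat, each flush with a corner of the seat.

B is an open-topped rectangular box: outside dimensions 309×141×333 mm, with a uniform wall and base thickness of 13 mm. The base is a full 309×141 slab on the floor; four walls sit on top of the base. The front and back walls (the −y and +y sides) span the full width; the two side walls fit between them.

C is a table: top 914 mm (x) × 577 mm (y), 43 mm thick, upper face at z = 705 mm, on four round legs of 48 mm diameter, each leg's bounding box inset 40 mm from the nearest pair of top edges, running from z = 0 to the bottom of the top.

The open box is on top of the stool. The table is on the floor beside the stool on its +x side.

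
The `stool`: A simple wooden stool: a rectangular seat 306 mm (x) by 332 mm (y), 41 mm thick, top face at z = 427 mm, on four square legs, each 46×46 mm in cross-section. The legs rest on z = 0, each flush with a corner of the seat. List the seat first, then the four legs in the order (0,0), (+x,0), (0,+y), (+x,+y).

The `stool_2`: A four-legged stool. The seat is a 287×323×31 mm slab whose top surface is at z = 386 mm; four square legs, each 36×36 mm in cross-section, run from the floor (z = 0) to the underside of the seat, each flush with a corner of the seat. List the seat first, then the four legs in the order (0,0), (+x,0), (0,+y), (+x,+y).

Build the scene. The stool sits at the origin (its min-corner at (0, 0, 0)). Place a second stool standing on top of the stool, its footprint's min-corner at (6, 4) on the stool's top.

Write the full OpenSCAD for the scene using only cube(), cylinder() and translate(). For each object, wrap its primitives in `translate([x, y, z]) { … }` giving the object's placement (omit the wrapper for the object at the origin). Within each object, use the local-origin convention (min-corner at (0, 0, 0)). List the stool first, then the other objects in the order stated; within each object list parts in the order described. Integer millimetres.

translate([0, 0, 386]) cube([306, 332, 41]);
cube([46, 46, 386]);
translate([260, 0, 0]) cube([46, 46, 386]);
translate([0, 286, 0]) cube([46, 46, 386]);
translate([260, 286, 0]) cube([46, 46, 386]);
translate([6, 4, 427]) {
  translate([0, 0, 355]) cube([287, 323, 31]);
  cube([36, 36, 355]);
  translate([251, 0, 0]) cube([36, 36, 355]);
  translate([0, 287, 0]) cube([36, 36, 355]);
  translate([251, 287, 0]) cube([36, 36, 355]);
}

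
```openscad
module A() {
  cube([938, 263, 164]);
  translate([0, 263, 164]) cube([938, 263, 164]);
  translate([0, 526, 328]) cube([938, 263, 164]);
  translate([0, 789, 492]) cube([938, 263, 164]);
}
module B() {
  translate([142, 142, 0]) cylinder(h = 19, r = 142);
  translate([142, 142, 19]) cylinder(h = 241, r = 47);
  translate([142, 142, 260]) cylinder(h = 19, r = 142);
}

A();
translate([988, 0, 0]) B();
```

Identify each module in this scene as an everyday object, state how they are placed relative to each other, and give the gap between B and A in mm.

The spool's nearest face is 50 mm from the staircase's +x face.

A is a staircase. B is a spool. The spool is on the floor beside the staircase on its +x side. The gap between the spool and the staircase is 50 mm.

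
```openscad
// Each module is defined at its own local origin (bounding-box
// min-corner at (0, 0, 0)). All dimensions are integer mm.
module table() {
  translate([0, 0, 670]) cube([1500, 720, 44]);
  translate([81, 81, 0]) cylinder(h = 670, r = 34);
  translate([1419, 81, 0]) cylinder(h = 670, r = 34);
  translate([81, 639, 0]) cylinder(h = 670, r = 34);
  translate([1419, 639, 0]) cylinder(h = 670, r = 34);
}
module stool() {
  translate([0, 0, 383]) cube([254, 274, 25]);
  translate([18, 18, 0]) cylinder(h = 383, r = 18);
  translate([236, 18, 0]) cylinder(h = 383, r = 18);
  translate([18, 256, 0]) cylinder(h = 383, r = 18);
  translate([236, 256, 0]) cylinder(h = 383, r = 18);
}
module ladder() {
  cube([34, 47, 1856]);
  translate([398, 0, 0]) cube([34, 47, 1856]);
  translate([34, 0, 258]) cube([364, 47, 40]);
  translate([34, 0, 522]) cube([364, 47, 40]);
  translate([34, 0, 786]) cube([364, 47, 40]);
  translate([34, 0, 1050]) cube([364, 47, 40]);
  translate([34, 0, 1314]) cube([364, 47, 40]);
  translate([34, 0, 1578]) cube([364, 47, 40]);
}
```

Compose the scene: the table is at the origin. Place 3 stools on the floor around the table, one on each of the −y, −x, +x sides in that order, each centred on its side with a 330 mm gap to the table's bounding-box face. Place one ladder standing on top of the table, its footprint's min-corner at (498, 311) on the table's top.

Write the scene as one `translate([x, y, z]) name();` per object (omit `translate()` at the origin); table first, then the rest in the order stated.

table();
translate([623, -604, 0]) stool();
translate([-584, 223, 0]) stool();
translate([1830, 223, 0]) stool();
translate([498, 311, 714]) ladder();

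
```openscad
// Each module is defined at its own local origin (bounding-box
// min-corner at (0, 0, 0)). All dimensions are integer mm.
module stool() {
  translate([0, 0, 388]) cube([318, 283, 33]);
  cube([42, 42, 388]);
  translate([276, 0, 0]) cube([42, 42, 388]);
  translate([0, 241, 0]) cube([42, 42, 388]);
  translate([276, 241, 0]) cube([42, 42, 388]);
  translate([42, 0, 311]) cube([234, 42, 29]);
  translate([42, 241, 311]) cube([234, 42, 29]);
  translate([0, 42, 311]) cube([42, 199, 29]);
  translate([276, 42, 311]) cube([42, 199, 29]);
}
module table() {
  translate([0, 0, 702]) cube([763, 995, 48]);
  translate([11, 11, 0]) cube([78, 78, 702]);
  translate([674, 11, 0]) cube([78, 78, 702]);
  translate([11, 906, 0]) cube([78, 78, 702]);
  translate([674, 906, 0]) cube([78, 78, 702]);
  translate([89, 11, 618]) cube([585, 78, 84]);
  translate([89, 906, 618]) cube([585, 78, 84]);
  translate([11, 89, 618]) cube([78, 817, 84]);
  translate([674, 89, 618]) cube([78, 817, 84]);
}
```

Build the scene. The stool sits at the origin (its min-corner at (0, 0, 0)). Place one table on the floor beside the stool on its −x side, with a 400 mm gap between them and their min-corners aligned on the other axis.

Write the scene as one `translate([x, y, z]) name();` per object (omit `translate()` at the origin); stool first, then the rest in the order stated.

stool();
translate([-1163, 0, 0]) table();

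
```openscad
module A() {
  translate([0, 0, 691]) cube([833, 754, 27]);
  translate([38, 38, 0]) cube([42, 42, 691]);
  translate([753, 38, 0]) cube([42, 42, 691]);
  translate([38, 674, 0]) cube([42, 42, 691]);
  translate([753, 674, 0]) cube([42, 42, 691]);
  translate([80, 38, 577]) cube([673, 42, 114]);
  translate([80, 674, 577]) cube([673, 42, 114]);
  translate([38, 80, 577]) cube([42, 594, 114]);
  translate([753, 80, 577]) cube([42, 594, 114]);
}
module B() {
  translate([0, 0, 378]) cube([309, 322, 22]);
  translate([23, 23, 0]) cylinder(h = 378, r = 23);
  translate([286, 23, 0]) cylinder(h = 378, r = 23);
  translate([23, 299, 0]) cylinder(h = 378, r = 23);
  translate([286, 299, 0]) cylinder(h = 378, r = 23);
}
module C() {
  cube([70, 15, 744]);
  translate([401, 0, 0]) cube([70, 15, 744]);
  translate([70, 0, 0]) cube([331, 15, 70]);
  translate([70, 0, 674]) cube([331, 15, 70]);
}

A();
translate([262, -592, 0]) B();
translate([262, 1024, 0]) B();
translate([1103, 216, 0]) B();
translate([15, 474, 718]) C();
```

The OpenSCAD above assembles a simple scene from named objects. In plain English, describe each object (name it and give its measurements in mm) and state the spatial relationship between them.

A is a table: top 833 mm (x) × 754 mm (y), 27 mm thick, upper face at z = 718 mm, on four 42×42 mm square legs, each inset 38 mm from the nearest pair of top edges, running from z = 0 to the bottom of the top. Four apron rails, 42 mm thick and 114 mm tall, run between adjacent legs with their top edges flush with the underside of the top and their outer faces flush with the legs' outer faces.

B is a simple wooden stool: a rectangular seat 309 mm (x) by 322 mm (y), 22 mm thick, top face at z = 400 mm, on four round legs, each 46 mm in diameter. The legs rest on z = 0, each leg's axis is inset half a diameter from the nearest pair of seat edges (so the leg's bounding box is flush with the corner).

C is a rectangular picture frame lying in the x–z plane (depth along y). The opening is 331 mm wide (x) by 604 mm tall (z), surrounded by a border 70 mm wide on all four sides. The frame is 15 mm deep and is made of two full-height vertical stiles with two horizontal rails fitted between them.

Three stools sit around the table at the −y, +y, +x sides. The picture frame is on top of the table.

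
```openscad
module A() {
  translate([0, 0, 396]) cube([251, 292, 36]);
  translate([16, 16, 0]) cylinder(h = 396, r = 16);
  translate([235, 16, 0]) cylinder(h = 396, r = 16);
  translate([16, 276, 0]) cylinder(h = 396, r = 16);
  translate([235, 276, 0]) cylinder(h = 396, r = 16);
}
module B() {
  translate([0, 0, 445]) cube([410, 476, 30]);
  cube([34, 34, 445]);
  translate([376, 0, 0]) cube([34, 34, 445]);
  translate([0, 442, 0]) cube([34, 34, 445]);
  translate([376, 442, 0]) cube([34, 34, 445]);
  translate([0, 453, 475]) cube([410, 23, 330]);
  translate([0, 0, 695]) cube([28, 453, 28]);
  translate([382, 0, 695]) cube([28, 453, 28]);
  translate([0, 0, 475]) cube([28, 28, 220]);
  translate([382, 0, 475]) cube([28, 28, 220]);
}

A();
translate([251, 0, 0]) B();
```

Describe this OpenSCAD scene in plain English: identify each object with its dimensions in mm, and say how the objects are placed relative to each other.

A is a four-legged stool. The seat is 251×292 mm, 36 mm thick, top at z = 432 mm. It stands on four round legs, each 32 mm in diameter, from z = 0 to the seat underside, each leg's axis is inset half a diameter from the nearest pair of seat edges (so the leg's bounding box is flush with the corner).

B is a chair. The seat is a 410×476×30 mm slab with its top at z = 475 mm, on four 34×34 mm corner legs (flush with the seat edges, standing on z = 0). A flat backrest 23 mm thick, 330 mm tall, spans the full seat width and rises from the seat top along its +y edge, rear face flush with the rear of the seat. Two armrests of 28×28 mm section run along each side from the seat's front edge to the front of the backrest, top faces 248 mm above the seat top and outer faces flush with the seat's x-edges; a 28×28 mm post under the front of each armrest stands on the seat at the front corner.

The chair is against the stool's +x side, with their −y faces flush.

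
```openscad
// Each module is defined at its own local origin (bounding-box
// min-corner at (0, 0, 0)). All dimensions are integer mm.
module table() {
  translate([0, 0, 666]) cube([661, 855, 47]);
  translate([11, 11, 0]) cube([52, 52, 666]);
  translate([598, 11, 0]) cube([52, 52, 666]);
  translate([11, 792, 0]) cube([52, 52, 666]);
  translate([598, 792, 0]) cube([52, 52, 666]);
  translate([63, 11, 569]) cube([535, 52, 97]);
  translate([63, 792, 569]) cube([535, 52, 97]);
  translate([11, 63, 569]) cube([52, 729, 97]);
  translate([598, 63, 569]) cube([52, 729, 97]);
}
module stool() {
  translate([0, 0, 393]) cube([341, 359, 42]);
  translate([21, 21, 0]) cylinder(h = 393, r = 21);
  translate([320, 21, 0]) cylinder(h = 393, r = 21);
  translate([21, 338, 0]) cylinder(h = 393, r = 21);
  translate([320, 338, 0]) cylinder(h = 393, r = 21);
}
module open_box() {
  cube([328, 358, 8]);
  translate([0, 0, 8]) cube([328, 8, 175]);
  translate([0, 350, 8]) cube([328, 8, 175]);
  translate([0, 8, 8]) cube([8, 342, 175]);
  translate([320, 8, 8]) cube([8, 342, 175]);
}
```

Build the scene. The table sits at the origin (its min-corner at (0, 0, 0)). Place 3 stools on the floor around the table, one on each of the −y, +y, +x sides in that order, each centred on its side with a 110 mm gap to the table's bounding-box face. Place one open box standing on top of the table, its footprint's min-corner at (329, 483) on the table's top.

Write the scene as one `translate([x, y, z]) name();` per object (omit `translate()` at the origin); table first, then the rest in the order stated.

table();
translate([160, -469, 0]) stool();
translate([160, 965, 0]) stool();
translate([771, 248, 0]) stool();
translate([329, 483, 713]) open_box();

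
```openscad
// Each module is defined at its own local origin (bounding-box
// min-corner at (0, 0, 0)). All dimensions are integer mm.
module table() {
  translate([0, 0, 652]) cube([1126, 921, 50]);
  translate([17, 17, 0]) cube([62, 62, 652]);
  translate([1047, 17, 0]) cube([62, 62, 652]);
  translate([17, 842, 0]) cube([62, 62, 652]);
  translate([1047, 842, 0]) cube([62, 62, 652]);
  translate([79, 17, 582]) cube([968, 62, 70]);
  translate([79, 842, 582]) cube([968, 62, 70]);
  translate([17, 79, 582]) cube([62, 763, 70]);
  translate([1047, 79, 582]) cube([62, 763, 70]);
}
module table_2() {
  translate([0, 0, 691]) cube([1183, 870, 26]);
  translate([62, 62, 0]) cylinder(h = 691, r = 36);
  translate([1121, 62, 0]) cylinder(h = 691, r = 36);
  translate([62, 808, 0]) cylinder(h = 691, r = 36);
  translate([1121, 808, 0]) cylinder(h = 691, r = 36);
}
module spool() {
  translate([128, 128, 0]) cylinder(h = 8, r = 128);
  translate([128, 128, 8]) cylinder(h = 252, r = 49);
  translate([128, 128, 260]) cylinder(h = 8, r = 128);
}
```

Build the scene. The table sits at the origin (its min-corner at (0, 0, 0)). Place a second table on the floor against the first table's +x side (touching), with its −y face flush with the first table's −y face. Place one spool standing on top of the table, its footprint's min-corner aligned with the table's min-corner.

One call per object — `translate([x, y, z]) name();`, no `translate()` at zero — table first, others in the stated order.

table();
translate([1126, 0, 0]) table_2();
translate([0, 0, 702]) spool();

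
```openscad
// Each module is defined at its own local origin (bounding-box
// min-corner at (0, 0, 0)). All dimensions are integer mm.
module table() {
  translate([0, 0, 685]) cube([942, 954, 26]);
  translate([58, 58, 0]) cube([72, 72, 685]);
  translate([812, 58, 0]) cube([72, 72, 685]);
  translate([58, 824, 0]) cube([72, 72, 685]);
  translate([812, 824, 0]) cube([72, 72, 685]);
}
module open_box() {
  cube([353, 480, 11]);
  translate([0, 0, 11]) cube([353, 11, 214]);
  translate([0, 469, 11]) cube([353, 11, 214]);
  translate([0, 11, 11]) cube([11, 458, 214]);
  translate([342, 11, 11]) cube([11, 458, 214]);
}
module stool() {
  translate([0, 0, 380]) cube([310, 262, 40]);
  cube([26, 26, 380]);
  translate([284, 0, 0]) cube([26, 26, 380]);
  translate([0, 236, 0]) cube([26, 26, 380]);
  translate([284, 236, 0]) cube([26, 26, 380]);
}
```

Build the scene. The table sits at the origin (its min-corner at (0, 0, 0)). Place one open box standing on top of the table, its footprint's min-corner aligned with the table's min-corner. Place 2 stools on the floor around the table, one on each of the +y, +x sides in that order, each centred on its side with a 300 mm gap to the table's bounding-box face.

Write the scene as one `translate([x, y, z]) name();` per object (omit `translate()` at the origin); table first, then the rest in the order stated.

table();
translate([0, 0, 711]) open_box();
translate([316, 1254, 0]) stool();
translate([1242, 346, 0]) stool();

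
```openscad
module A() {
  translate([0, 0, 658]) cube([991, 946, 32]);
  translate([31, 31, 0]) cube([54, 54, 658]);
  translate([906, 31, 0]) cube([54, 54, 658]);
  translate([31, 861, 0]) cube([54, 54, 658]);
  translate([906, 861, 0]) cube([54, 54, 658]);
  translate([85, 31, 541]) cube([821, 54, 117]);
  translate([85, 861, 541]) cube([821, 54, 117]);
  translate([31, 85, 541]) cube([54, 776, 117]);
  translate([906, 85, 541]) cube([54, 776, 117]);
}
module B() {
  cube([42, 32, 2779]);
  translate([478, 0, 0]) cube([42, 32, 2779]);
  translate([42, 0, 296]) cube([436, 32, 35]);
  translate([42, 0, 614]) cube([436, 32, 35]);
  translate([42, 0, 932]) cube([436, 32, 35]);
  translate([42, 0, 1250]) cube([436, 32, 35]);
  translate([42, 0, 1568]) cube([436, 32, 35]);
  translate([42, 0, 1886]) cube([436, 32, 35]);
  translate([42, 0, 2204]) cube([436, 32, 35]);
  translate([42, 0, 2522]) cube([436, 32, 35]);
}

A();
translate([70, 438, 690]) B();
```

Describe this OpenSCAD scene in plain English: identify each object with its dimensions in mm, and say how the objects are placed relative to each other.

A is a rectangular dining table. The top is 991×946×32 mm with its upper surface at z = 690 mm. It stands on four 54×54 mm square legs, each inset 31 mm from the nearest pair of top edges, running from the floor to the underside of the top. Four apron rails, 54 mm thick and 117 mm tall, run between adjacent legs with their top edges flush with the underside of the top and their outer faces flush with the legs' outer faces.

B is a wooden ladder with two side rails of 42×32 mm section and 2779 mm height, set 520 mm apart overall. Between them run 8 rectangular rungs (32 mm deep, 35 mm thick), front faces flush with the rails' −y face. The bottom of the first rung is 296 mm above the floor and each subsequent rung is 318 mm higher than the one below.

The ladder is on top of the table.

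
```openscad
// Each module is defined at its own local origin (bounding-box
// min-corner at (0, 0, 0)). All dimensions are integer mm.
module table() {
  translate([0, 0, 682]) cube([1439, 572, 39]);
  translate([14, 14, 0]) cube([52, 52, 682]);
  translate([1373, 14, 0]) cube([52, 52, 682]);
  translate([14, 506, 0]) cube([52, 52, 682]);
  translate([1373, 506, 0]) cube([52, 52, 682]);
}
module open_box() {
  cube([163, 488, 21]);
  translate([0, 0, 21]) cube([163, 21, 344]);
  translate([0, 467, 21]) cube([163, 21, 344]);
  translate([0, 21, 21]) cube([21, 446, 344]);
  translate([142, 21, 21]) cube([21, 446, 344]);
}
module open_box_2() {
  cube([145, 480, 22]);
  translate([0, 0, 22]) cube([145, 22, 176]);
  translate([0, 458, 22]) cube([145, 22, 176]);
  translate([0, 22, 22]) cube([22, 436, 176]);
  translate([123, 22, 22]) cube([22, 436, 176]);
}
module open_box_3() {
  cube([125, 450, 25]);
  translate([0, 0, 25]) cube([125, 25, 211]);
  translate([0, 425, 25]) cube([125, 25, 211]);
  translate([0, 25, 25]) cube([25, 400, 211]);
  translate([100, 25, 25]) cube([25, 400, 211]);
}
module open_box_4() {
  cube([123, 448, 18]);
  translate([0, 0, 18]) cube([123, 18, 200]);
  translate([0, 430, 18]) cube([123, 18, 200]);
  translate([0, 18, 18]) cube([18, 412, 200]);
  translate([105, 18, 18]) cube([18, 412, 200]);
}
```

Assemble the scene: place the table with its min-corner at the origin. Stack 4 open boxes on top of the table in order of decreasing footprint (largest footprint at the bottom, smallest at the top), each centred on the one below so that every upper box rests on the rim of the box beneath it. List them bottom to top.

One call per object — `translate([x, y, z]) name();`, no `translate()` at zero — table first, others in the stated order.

table();
translate([638, 42, 721]) open_box();
translate([647, 46, 1086]) open_box_2();
translate([657, 61, 1284]) open_box_3();
translate([658, 62, 1520]) open_box_4();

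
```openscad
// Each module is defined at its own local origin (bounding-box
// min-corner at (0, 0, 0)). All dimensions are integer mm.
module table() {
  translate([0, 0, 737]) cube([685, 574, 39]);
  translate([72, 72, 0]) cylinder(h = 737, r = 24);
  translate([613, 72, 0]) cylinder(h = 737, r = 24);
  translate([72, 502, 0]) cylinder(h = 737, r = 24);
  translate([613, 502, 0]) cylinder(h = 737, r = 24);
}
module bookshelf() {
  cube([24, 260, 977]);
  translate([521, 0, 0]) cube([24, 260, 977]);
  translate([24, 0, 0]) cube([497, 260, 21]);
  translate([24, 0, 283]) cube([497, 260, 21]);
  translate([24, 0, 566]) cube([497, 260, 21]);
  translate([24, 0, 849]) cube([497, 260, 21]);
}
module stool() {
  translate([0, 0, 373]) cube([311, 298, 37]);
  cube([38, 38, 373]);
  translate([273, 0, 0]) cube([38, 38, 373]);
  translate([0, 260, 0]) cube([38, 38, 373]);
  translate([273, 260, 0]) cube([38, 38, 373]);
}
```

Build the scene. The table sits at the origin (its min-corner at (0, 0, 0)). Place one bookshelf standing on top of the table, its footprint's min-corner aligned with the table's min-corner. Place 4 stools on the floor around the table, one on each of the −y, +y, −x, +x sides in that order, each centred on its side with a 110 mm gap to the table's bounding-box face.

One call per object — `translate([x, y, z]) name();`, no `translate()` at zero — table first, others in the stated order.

table();
translate([0, 0, 776]) bookshelf();
translate([187, -408, 0]) stool();
translate([187, 684, 0]) stool();
translate([-421, 138, 0]) stool();
translate([795, 138, 0]) stool();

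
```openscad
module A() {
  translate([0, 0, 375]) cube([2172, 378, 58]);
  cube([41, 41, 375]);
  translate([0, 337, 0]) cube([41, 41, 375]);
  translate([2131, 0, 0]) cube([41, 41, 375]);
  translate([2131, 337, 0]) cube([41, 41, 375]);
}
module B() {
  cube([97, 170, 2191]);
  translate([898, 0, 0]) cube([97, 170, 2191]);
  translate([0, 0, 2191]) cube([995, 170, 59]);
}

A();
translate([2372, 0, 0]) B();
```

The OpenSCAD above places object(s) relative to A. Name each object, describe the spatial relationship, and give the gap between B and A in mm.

The door frame's nearest face is 200 mm from the bench's +x face.

A is a bench. B is a door frame. The door frame is on the floor beside the bench on its +x side. The gap between the door frame and the bench is 200 mm.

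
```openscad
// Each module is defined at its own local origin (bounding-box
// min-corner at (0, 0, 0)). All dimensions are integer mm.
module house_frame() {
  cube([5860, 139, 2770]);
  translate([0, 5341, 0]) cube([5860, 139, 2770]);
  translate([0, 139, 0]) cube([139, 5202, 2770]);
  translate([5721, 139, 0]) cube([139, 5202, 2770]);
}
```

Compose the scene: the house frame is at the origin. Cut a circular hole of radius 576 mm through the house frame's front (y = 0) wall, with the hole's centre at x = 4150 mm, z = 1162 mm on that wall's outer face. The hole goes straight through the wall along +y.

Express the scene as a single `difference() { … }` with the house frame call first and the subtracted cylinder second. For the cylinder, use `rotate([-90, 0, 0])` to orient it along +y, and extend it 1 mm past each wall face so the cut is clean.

difference() {
  house_frame();
  translate([4150, -1, 1162]) rotate([-90, 0, 0]) cylinder(h = 141, r = 576);
}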